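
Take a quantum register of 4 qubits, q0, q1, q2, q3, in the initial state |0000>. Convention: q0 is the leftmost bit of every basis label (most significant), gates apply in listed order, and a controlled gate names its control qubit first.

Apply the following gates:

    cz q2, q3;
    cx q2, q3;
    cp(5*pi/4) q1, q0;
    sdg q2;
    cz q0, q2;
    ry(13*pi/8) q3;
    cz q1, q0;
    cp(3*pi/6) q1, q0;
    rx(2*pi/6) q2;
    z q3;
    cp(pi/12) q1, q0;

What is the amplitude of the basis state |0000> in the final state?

|0000> carries amplitude -sqrt(3)*cos(3*pi/16)/2 in the final state.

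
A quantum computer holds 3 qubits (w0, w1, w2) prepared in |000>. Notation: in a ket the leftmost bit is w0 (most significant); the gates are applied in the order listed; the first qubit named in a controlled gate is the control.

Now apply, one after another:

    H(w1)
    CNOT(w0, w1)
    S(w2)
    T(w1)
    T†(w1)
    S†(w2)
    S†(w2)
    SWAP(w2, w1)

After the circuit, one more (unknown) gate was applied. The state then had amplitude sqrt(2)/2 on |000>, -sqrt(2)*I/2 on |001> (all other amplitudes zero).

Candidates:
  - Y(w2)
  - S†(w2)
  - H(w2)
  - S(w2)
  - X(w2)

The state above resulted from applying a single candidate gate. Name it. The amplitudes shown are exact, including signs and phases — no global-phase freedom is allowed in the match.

The unique candidate consistent with the amplitudes is S†(w2).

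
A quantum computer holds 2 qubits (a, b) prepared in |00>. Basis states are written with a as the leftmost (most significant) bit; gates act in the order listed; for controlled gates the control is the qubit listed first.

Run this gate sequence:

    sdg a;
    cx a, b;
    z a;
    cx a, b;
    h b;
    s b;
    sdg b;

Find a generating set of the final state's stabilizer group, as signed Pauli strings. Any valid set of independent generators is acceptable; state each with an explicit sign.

The final state is stabilized by the group generated by +IX, +ZI; other independent generating sets are equally valid.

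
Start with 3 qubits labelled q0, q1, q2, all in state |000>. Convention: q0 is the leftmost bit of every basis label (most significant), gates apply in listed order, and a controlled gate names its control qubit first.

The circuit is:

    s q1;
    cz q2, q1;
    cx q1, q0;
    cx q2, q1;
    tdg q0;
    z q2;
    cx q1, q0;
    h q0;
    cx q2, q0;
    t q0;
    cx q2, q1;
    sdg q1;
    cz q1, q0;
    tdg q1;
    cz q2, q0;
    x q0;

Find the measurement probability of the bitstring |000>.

Outcome |000> occurs with probability 1/2.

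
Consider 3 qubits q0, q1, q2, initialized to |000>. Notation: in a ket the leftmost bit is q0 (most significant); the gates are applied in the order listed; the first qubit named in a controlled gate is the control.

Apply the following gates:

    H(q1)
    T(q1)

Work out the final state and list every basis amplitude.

The final amplitudes are sqrt(2)/2 on |000>, sqrt(2)*exp(I*pi/4)/2 on |010>, and 0 on every other basis state.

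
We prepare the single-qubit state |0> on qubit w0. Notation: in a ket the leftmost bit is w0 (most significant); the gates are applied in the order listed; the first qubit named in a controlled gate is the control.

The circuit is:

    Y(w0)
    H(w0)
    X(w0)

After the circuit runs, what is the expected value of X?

The observable X averages to -1.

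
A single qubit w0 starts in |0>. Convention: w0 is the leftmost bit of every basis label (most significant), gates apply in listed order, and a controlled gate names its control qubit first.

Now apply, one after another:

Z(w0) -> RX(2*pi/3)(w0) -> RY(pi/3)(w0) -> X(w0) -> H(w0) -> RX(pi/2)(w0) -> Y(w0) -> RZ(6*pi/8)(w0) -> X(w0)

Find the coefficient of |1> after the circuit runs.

|1> carries amplitude (sqrt(3) + 2 - I)*exp(5*I*pi/8)/4 in the final state.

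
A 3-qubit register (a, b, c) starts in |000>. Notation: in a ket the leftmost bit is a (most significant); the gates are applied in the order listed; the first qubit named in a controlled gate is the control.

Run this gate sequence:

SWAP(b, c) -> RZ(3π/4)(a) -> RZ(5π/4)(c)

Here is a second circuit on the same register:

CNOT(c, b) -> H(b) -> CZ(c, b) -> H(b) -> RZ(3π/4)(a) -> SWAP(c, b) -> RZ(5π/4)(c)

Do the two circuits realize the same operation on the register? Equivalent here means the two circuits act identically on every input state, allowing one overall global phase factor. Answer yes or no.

Yes — the two circuits implement the same unitary up to a global phase.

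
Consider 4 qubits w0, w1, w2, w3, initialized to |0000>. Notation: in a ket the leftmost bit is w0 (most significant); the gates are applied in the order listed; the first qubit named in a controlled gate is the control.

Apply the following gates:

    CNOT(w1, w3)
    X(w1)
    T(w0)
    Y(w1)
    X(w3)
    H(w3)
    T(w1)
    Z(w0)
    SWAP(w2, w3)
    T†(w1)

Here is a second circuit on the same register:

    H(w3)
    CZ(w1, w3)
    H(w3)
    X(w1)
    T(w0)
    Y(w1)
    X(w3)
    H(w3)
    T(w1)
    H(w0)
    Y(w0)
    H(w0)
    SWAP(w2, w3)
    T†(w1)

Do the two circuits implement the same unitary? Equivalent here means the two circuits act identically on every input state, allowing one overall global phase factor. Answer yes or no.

No, they are not equivalent — no single phase factor reconciles the two unitaries.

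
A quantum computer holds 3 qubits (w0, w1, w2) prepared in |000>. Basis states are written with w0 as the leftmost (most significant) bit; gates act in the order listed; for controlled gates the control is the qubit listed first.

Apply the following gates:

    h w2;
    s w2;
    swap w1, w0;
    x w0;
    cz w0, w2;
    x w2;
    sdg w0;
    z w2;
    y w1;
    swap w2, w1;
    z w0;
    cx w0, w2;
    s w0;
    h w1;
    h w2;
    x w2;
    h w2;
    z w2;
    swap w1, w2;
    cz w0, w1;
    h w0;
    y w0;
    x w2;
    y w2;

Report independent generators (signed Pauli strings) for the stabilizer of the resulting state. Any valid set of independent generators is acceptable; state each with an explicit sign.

The final state is stabilized by the group generated by +XII, -IIY, +IZI; other independent generating sets are equally valid.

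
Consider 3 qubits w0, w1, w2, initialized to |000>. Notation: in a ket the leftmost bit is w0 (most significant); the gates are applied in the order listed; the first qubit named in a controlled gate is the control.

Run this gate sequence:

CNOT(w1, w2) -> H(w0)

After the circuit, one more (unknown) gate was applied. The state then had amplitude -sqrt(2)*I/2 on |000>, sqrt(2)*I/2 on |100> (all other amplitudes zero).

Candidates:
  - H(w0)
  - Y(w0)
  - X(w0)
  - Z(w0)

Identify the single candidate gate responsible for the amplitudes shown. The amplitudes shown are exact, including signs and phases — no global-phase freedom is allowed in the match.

The applied gate was Y(w0).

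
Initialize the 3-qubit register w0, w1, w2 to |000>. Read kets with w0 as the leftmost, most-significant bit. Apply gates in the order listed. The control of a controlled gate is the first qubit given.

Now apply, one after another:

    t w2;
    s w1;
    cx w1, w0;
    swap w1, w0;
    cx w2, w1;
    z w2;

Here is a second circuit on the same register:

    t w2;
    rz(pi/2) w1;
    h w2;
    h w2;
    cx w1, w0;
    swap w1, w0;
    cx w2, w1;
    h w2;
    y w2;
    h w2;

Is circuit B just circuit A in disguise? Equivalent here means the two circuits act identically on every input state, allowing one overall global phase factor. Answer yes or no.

No: there is an input state on which the two circuits produce genuinely different outputs (not merely differing by a phase).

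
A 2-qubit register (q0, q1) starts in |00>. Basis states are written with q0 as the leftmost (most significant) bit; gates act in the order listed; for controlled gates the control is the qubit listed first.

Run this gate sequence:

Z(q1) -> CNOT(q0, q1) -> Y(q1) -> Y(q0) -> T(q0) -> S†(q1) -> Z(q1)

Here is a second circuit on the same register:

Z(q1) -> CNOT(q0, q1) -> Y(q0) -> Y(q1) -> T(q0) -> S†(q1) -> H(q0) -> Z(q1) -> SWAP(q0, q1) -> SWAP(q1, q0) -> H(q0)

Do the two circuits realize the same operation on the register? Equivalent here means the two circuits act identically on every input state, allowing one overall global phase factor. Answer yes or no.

Yes: on every input state the two circuits agree up to one overall phase factor.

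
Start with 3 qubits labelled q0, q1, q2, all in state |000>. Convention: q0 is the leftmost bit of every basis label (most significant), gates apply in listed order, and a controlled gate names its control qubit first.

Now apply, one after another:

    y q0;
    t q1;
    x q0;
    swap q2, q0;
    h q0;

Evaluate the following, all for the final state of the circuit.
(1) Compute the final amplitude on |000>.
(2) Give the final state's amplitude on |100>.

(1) The amplitude on |000> is sqrt(2)*I/2.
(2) The final state's coefficient on |100> equals sqrt(2)*I/2.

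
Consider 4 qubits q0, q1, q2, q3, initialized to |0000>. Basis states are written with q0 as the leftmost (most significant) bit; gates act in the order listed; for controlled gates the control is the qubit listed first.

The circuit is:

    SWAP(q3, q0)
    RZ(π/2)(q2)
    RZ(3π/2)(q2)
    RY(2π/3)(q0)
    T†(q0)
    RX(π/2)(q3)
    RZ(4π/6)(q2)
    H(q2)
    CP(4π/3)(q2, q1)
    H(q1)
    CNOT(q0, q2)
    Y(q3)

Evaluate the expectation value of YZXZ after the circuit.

The expectation value of YZXZ is 0.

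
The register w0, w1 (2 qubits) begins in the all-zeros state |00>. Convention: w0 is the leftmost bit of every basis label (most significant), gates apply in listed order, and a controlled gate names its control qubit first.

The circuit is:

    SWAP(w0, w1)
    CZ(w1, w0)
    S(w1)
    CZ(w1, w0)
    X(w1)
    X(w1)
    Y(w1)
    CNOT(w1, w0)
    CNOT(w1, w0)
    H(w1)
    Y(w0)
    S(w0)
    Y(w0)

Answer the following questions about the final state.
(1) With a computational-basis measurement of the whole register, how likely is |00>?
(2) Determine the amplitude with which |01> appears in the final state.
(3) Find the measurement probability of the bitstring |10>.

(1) The probability of measuring |00> is 1/2. Key observation: gates 8-9 undo each other exactly, leaving only the rest of the circuit to track.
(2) The final state's coefficient on |01> equals sqrt(2)/2.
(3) A full measurement returns |10> with probability 0.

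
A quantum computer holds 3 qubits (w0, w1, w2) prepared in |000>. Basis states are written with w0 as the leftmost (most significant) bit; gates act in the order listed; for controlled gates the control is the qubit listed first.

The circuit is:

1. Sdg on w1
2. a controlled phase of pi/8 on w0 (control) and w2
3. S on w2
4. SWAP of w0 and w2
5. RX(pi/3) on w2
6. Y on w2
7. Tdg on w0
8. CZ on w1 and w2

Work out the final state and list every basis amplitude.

The resulting statevector has amplitude -1/2 on |000>, sqrt(3)*I/2 on |001>, and 0 on every other basis state.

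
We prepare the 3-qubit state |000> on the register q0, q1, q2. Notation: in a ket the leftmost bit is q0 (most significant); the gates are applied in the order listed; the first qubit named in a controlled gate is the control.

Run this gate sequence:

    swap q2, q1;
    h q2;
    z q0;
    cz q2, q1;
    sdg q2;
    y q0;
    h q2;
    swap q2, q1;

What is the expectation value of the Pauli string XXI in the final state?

The observable XXI averages to 0.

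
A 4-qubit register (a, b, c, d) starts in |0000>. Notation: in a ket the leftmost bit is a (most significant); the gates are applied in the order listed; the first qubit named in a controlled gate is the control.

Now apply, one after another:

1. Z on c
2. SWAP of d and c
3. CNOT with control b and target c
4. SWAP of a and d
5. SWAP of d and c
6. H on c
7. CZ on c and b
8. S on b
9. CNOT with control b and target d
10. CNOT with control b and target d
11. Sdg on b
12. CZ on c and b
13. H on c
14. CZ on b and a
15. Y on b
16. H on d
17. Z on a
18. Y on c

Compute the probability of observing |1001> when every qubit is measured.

The probability of measuring |1001> is 0. Key observation: the block from step 6 through step 13 cancels to the identity and can be dropped.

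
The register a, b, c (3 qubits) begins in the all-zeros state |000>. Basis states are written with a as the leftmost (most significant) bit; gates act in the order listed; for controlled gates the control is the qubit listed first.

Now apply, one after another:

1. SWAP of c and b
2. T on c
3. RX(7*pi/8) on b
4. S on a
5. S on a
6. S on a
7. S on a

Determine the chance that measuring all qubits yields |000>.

A full measurement returns |000> with probability cos(7*pi/16)**2. Key observation: the block from step 4 through step 7 cancels to the identity and can be dropped.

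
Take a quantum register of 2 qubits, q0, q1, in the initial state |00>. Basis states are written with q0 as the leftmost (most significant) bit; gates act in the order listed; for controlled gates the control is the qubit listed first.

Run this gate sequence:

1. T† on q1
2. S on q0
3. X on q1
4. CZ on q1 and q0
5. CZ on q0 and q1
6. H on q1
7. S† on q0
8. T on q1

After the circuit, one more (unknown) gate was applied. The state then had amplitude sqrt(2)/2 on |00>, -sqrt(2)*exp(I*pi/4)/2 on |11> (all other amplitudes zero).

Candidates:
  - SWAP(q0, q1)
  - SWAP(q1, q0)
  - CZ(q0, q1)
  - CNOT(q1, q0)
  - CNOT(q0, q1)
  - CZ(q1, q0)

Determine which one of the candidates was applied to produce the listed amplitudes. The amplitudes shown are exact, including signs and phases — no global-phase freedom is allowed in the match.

It was CNOT(q1, q0) that produced the state shown.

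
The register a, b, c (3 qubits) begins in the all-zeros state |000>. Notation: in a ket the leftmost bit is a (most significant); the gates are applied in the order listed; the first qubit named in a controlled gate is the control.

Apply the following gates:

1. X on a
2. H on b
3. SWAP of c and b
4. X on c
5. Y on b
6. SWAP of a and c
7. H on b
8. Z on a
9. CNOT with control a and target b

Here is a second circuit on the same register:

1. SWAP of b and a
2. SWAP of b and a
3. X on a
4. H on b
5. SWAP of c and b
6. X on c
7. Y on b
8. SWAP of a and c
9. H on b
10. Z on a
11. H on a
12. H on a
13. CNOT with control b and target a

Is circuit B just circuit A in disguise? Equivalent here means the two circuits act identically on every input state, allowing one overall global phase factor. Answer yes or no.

No, they are not equivalent — no single phase factor reconciles the two unitaries.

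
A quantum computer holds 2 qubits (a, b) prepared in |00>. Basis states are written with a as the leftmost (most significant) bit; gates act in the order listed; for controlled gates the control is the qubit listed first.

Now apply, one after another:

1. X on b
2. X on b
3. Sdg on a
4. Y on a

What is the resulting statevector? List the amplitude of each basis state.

The resulting statevector has amplitude I on |10>, and 0 on every other basis state. Key observation: the block from step 1 through step 2 cancels to the identity and can be dropped.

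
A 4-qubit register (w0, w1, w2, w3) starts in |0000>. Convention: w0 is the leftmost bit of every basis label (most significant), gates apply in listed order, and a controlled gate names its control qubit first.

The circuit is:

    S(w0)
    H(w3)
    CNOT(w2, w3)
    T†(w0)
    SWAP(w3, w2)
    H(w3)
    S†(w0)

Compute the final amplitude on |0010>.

The amplitude on |0010> is 1/2.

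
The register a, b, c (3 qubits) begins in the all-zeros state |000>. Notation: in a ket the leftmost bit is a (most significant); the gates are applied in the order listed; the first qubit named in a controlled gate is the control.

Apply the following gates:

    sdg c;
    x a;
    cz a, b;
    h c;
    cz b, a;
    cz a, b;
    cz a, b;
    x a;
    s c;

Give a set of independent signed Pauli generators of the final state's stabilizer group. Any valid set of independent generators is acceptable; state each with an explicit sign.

The final state is stabilized by the group generated by +IIY, +ZII, +IZI; other independent generating sets are equally valid.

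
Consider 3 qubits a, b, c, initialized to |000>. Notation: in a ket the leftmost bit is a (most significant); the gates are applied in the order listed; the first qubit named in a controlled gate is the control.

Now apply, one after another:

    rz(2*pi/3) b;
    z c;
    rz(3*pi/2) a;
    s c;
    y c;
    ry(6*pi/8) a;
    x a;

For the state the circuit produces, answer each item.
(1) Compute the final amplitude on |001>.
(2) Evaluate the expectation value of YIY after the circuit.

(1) |001> carries amplitude -sqrt(sqrt(2) + 2)*exp(5*I*pi/12)/2 in the final state.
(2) In the final state, YIY has expectation 0.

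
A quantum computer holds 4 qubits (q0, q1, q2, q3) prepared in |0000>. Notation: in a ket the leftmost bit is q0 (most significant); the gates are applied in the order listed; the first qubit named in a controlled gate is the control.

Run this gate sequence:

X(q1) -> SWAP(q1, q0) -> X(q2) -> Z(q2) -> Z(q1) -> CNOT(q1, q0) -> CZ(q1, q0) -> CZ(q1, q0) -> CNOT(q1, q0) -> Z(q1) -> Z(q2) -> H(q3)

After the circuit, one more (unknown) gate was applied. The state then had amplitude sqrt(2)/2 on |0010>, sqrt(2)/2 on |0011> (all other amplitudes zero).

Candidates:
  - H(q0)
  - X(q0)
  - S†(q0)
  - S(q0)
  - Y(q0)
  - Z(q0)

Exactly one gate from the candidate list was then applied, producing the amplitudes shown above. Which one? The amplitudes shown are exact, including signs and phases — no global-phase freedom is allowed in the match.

The unique candidate consistent with the amplitudes is X(q0). Key observation: the block from step 4 through step 11 cancels to the identity and can be dropped.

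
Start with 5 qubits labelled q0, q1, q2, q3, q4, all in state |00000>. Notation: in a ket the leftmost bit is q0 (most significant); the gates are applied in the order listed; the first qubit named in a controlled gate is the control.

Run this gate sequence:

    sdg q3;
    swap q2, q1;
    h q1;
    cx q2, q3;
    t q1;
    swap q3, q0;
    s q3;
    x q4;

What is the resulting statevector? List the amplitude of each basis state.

The resulting statevector has amplitude sqrt(2)/2 on |00001>, sqrt(2)*exp(I*pi/4)/2 on |01001>, and 0 on every other basis state.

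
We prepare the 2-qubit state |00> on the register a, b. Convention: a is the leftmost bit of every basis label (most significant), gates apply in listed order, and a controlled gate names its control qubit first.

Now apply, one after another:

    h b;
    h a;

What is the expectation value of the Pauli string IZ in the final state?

The observable IZ averages to 0.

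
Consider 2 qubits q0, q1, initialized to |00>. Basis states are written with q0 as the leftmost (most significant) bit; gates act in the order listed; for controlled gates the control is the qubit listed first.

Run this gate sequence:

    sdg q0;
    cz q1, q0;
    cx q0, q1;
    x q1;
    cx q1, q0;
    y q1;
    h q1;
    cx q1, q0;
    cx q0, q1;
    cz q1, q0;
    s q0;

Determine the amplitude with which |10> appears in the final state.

The amplitude on |10> is 0.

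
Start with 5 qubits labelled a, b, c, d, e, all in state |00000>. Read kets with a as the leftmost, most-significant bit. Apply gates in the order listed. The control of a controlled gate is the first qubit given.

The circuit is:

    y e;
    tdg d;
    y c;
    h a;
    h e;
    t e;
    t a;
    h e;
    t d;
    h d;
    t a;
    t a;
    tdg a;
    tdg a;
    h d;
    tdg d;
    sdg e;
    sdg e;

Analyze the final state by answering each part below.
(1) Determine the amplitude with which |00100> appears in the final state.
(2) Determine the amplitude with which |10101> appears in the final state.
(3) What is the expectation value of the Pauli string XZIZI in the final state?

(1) The amplitude on |00100> is sqrt(2)*(-1 + exp(I*pi/4))/4. Key observation: steps 9-16 multiply out to the identity, so the circuit reduces to the remaining gates.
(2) The final state's coefficient on |10101> equals sqrt(2)*(exp(I*pi/4) + I)/4.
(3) The expectation value of XZIZI is sqrt(2)/2.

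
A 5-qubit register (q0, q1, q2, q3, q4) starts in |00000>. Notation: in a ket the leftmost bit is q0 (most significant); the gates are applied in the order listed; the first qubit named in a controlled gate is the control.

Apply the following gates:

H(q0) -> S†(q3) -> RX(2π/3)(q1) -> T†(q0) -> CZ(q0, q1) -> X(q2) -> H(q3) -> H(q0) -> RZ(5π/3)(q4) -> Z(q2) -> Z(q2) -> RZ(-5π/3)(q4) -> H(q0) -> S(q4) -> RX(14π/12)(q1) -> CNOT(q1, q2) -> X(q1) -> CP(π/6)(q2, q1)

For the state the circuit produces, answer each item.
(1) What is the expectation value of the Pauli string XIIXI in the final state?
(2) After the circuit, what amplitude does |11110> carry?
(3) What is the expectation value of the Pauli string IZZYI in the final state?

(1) The expectation value of XIIXI is -sqrt(2)/4. Key observation: gates 8-13 undo each other exactly, leaving only the rest of the circuit to track.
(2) |11110> carries amplitude -sqrt(2)*exp(11*I*pi/12)/4 in the final state.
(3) The expectation value of IZZYI is 0.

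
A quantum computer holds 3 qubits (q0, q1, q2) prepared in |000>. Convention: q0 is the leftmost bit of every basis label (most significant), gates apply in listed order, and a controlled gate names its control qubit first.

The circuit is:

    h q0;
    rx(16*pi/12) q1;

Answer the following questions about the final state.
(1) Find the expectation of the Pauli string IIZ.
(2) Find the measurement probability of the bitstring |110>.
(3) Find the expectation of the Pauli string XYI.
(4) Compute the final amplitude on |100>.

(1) The observable IIZ averages to 1.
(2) The probability of measuring |110> is 3/8.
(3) In the final state, XYI has expectation sqrt(3)/2.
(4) The final state's coefficient on |100> equals -sqrt(2)/4.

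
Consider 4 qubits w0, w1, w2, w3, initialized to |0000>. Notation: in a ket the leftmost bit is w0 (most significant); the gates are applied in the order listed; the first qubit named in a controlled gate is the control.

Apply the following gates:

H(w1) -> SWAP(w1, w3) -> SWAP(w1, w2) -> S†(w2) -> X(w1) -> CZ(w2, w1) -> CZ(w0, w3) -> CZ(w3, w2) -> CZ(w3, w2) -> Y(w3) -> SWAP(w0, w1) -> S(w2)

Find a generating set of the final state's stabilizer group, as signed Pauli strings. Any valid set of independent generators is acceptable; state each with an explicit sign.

One valid set of independent stabilizer generators is -IIIX, -ZIII, +IZII, +IIZI (any independent generating set of the same group is equally correct).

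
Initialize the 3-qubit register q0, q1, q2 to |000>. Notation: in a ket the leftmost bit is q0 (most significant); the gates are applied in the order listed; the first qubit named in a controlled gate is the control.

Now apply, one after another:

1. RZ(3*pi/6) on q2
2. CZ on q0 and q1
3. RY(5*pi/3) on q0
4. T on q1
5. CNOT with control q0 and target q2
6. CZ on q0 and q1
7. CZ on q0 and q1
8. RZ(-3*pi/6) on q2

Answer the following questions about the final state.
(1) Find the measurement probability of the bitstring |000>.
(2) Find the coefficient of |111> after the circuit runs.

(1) Outcome |000> occurs with probability 3/4.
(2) The final state's coefficient on |111> equals 0.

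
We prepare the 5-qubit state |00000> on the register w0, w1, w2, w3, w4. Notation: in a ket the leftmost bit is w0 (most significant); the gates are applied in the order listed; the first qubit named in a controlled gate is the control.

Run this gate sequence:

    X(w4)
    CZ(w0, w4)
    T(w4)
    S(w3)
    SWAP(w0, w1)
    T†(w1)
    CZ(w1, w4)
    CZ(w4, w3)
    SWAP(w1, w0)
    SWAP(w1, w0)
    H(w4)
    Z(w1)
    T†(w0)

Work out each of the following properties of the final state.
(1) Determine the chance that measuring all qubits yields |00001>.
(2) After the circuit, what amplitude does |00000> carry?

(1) Outcome |00001> occurs with probability 1/2.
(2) |00000> carries amplitude sqrt(2)*exp(I*pi/4)/2 in the final state.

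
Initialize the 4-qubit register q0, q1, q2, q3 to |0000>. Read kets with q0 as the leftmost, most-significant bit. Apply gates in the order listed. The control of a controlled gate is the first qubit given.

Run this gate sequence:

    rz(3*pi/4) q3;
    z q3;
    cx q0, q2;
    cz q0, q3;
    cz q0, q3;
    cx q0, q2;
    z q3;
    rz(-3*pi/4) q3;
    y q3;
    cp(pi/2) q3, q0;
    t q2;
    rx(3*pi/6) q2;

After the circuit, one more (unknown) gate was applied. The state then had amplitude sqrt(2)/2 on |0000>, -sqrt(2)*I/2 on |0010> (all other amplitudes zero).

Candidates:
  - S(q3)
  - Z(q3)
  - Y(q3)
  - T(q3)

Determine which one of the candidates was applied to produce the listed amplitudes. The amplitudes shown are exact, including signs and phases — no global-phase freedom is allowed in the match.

It was Y(q3) that produced the state shown. Key observation: gates 1-8 undo each other exactly, leaving only the rest of the circuit to track.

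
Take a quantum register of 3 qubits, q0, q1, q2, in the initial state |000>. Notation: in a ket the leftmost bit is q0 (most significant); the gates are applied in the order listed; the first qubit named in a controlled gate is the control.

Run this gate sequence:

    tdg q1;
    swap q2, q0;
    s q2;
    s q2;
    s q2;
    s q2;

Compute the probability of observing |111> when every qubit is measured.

The probability of measuring |111> is 0. Key observation: gates 3-6 undo each other exactly, leaving only the rest of the circuit to track.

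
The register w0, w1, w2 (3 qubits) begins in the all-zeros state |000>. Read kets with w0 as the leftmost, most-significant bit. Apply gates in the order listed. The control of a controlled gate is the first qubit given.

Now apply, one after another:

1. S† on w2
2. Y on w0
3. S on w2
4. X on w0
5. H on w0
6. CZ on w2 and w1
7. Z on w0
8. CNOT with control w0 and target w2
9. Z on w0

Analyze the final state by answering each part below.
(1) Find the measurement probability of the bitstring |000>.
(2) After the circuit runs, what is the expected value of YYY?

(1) A full measurement returns |000> with probability 1/2.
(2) In the final state, YYY has expectation 0.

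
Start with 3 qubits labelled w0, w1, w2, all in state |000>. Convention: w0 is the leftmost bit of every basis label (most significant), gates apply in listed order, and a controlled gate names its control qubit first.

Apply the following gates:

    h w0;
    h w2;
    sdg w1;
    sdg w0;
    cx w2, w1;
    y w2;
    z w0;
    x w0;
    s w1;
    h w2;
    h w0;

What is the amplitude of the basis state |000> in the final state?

The final state's coefficient on |000> equals -1/4 + I/4.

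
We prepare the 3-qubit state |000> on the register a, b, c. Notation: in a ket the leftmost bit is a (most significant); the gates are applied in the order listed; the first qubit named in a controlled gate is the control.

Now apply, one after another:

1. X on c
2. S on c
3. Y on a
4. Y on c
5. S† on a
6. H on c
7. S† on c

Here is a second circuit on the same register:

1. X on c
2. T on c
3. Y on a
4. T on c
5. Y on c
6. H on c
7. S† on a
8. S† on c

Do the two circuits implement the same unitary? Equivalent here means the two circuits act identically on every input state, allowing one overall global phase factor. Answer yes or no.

Yes — the two circuits implement the same unitary up to a global phase.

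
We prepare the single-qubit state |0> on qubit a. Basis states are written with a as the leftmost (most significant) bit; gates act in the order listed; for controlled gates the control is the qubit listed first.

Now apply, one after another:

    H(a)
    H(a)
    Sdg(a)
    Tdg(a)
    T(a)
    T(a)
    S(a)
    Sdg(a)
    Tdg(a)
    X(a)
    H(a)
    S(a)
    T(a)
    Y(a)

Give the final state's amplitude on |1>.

The amplitude on |1> is sqrt(2)*I/2.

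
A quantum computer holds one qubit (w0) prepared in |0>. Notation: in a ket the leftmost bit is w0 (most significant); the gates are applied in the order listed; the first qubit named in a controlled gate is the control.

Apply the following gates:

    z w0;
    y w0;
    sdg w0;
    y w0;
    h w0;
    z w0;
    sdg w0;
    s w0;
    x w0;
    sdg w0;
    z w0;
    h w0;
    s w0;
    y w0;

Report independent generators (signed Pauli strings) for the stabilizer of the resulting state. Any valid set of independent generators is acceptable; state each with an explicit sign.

The final state is stabilized by the group generated by +X; other independent generating sets are equally valid.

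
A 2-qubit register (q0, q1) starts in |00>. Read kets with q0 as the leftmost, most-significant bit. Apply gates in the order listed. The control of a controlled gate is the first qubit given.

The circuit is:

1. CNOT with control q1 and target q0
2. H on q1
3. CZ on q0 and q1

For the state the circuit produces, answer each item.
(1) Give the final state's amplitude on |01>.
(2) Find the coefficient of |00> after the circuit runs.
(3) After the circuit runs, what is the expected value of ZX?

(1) The final state's coefficient on |01> equals sqrt(2)/2.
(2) The amplitude on |00> is sqrt(2)/2.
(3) In the final state, ZX has expectation 1.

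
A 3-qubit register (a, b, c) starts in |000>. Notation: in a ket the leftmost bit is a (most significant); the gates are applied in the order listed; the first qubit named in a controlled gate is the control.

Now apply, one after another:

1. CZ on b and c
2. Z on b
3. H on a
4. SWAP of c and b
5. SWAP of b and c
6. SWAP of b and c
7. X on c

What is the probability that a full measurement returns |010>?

The probability of measuring |010> is 0. Key observation: gates 5-6 undo each other exactly, leaving only the rest of the circuit to track.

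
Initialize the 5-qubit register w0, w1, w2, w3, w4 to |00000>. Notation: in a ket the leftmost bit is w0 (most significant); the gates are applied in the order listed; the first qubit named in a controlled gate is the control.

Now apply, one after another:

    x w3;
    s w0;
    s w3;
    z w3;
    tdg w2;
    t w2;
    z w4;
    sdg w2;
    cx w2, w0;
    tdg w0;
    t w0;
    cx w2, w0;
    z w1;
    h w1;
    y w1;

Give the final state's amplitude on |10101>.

|10101> carries amplitude 0 in the final state. Key observation: the block from step 9 through step 12 cancels to the identity and can be dropped.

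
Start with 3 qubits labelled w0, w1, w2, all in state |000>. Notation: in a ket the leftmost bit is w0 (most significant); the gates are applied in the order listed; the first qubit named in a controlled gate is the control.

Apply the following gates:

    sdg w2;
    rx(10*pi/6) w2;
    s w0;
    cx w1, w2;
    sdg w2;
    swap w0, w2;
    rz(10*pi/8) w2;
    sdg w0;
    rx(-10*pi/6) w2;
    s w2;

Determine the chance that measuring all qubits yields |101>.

A full measurement returns |101> with probability 1/16.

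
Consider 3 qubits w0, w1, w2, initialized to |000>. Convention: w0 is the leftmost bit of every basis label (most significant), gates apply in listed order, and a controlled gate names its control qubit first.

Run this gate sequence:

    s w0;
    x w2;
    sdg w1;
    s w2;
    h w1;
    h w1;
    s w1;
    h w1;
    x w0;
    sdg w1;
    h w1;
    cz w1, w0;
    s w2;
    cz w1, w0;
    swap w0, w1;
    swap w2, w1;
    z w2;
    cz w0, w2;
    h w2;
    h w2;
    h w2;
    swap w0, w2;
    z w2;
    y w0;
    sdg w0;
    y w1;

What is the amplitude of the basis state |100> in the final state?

|100> carries amplitude sqrt(2)*(-1 - I)/4 in the final state.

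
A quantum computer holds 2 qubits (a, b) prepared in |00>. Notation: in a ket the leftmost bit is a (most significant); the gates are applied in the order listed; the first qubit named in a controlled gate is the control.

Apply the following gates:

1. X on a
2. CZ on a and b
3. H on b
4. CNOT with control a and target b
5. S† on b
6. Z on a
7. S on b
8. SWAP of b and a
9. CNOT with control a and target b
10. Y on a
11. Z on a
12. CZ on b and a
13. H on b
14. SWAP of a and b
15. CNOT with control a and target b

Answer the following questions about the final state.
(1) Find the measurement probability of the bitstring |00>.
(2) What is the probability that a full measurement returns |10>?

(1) Outcome |00> occurs with probability 1/4.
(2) A full measurement returns |10> with probability 1/4.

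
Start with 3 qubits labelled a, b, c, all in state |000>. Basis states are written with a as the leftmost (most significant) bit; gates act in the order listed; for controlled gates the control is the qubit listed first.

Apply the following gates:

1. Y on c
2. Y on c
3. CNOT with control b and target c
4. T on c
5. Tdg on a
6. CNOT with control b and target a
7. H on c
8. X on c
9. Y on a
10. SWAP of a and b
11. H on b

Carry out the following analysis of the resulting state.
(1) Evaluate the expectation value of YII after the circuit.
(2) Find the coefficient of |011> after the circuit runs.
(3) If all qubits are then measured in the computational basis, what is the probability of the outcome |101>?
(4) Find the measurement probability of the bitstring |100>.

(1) The observable YII averages to 0.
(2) |011> carries amplitude -I/2 in the final state.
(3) A full measurement returns |101> with probability 0.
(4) A full measurement returns |100> with probability 0.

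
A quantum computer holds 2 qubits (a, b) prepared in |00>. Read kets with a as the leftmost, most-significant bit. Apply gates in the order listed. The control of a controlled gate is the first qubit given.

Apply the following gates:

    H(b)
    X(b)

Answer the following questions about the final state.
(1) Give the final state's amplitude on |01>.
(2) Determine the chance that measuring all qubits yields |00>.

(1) |01> carries amplitude sqrt(2)/2 in the final state.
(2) A full measurement returns |00> with probability 1/2.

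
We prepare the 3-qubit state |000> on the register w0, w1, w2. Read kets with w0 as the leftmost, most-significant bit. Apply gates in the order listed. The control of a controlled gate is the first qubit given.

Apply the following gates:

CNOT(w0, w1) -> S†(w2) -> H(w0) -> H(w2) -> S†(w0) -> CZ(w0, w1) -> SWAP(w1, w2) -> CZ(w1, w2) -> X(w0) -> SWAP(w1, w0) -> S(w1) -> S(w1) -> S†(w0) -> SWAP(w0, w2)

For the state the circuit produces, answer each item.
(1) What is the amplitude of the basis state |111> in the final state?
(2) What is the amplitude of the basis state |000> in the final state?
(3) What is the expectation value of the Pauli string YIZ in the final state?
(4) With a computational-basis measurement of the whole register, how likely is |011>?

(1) The amplitude on |111> is 0.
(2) The final state's coefficient on |000> equals -I/2.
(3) The expectation value of YIZ is 0.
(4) A full measurement returns |011> with probability 1/4.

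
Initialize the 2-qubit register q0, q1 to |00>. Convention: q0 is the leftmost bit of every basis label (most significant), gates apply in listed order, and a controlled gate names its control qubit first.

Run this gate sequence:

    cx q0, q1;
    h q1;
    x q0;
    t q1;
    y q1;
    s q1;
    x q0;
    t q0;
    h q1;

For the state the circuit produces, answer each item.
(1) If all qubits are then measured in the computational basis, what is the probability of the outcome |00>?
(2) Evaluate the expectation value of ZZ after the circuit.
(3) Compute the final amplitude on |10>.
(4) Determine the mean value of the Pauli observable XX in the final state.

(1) Outcome |00> occurs with probability 1/2 - sqrt(2)/4.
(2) The expectation value of ZZ is -sqrt(2)/2.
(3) |10> carries amplitude 0 in the final state.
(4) The expectation value of XX is 0.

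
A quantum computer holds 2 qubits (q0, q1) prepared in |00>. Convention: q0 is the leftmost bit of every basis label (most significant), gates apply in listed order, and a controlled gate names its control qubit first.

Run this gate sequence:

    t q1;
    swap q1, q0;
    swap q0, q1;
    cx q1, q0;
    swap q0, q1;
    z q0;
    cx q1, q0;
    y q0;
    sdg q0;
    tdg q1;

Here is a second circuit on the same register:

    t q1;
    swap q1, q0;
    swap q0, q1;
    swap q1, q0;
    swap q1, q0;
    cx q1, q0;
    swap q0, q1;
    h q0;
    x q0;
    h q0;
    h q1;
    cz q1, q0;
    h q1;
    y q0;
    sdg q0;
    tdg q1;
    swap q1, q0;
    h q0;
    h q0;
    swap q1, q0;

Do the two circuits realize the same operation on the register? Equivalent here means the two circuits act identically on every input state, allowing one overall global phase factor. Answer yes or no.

No: there is an input state on which the two circuits produce genuinely different outputs (not merely differing by a phase).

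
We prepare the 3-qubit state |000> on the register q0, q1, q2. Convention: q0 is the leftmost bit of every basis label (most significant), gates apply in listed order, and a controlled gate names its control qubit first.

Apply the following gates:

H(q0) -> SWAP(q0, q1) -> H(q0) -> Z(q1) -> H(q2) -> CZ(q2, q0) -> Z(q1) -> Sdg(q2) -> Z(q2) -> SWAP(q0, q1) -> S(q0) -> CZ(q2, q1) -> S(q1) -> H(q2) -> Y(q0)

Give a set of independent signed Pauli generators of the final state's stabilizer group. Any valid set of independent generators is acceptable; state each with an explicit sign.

One valid set of independent stabilizer generators is +YII, +IYI, -IIY (any independent generating set of the same group is equally correct).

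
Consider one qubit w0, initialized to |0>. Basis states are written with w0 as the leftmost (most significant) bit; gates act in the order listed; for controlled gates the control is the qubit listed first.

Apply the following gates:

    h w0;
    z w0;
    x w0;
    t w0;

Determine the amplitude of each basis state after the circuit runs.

The final amplitudes are -sqrt(2)/2 on |0>, sqrt(2)*exp(I*pi/4)/2 on |1>.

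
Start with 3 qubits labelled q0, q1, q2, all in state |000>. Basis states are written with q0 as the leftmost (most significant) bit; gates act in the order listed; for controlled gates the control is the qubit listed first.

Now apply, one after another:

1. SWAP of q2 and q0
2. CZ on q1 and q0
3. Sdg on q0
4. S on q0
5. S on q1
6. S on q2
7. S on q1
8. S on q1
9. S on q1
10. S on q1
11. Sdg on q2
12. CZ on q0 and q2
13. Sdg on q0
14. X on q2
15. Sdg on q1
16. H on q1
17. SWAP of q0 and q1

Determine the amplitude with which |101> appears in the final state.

|101> carries amplitude sqrt(2)/2 in the final state.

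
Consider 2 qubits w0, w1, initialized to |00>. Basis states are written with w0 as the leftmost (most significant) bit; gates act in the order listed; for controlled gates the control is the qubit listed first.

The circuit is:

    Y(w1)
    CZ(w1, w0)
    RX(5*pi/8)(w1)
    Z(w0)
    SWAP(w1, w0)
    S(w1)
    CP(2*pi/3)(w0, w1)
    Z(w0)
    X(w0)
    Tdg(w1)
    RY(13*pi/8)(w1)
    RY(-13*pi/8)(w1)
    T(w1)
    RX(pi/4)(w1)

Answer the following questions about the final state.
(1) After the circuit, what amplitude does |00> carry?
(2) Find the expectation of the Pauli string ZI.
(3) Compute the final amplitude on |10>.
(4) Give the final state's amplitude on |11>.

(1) |00> carries amplitude -I*sqrt(sqrt(2)/4 + 1/2)*cos(3*pi/16)**2*cos(5*pi/16) - I*sqrt(sqrt(2)/4 + 1/2)*sin(3*pi/16)**2*cos(5*pi/16) in the final state. Key observation: gates 10-13 undo each other exactly, leaving only the rest of the circuit to track.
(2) In the final state, ZI has expectation -sqrt(2 - sqrt(2))/2.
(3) The amplitude on |10> is sqrt(sqrt(2)/4 + 1/2)*sin(3*pi/16)**2*sin(5*pi/16) + sqrt(sqrt(2)/4 + 1/2)*sin(5*pi/16)*cos(3*pi/16)**2.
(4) |11> carries amplitude -I*sqrt(1/2 - sqrt(2)/4)*sin(5*pi/16)*cos(3*pi/16)**2 - I*sqrt(1/2 - sqrt(2)/4)*sin(3*pi/16)**2*sin(5*pi/16) in the final state.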